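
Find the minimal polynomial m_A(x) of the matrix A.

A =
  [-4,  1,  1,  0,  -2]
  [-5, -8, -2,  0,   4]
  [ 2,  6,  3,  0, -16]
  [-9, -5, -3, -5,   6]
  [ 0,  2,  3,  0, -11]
x^3 + 15*x^2 + 75*x + 125

The characteristic polynomial is χ_A(x) = (x + 5)^5, so the eigenvalues are known. The minimal polynomial is
  m_A(x) = Π_λ (x − λ)^{k_λ}
where k_λ is the size of the *largest* Jordan block for λ (equivalently, the smallest k with (A − λI)^k v = 0 for every generalised eigenvector v of λ).

  λ = -5: largest Jordan block has size 3, contributing (x + 5)^3

So m_A(x) = (x + 5)^3 = x^3 + 15*x^2 + 75*x + 125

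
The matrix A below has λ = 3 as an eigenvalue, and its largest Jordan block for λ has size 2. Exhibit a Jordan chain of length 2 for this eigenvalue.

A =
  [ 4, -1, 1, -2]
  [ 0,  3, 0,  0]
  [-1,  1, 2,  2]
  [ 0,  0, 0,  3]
A Jordan chain for λ = 3 of length 2:
v_1 = (1, 0, -1, 0)ᵀ
v_2 = (1, 0, 0, 0)ᵀ

Let N = A − (3)·I. We want v_2 with N^2 v_2 = 0 but N^1 v_2 ≠ 0; then v_{j-1} := N · v_j for j = 2, …, 2.

Pick v_2 = (1, 0, 0, 0)ᵀ.
Then v_1 = N · v_2 = (1, 0, -1, 0)ᵀ.

Sanity check: (A − (3)·I) v_1 = (0, 0, 0, 0)ᵀ = 0. ✓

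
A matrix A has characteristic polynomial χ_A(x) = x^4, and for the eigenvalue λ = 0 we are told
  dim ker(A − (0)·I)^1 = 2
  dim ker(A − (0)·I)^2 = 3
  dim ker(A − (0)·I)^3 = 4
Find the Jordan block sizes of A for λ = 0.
Block sizes for λ = 0: [3, 1]

From the dimensions of kernels of powers, the number of Jordan blocks of size at least j is d_j − d_{j−1} where d_j = dim ker(N^j) (with d_0 = 0). Computing the differences gives [2, 1, 1].
The number of blocks of size exactly k is (#blocks of size ≥ k) − (#blocks of size ≥ k + 1), so the partition is: 1 block(s) of size 1, 1 block(s) of size 3.
In nonincreasing order the block sizes are [3, 1].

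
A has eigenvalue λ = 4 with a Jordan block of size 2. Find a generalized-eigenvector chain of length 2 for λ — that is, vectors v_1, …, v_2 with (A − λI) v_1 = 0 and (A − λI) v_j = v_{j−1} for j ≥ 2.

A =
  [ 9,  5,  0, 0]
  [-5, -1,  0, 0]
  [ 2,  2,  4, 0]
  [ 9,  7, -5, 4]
A Jordan chain for λ = 4 of length 2:
v_1 = (5, -5, 2, 9)ᵀ
v_2 = (1, 0, 0, 0)ᵀ

Let N = A − (4)·I. We want v_2 with N^2 v_2 = 0 but N^1 v_2 ≠ 0; then v_{j-1} := N · v_j for j = 2, …, 2.

Pick v_2 = (1, 0, 0, 0)ᵀ.
Then v_1 = N · v_2 = (5, -5, 2, 9)ᵀ.

Sanity check: (A − (4)·I) v_1 = (0, 0, 0, 0)ᵀ = 0. ✓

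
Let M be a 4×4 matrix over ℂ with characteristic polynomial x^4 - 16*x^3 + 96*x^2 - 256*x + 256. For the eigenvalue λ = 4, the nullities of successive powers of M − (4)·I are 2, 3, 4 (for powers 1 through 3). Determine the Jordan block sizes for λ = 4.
Block sizes for λ = 4: [3, 1]

From the dimensions of kernels of powers, the number of Jordan blocks of size at least j is d_j − d_{j−1} where d_j = dim ker(N^j) (with d_0 = 0). Computing the differences gives [2, 1, 1].
The number of blocks of size exactly k is (#blocks of size ≥ k) − (#blocks of size ≥ k + 1), so the partition is: 1 block(s) of size 1, 1 block(s) of size 3.
In nonincreasing order the block sizes are [3, 1].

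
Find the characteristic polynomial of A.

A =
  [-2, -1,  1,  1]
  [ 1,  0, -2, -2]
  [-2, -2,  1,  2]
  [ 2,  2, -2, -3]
x^4 + 4*x^3 + 6*x^2 + 4*x + 1

Expanding det(x·I − A) (e.g. by cofactor expansion or by noting that A is similar to its Jordan form J, which has the same characteristic polynomial as A) gives
  χ_A(x) = x^4 + 4*x^3 + 6*x^2 + 4*x + 1
which factors as (x + 1)^4. The eigenvalues (with algebraic multiplicities) are λ = -1 with multiplicity 4.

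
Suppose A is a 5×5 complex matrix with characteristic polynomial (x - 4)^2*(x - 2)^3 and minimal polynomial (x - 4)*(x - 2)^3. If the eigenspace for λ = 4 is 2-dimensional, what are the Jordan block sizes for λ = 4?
Block sizes for λ = 4: [1, 1]

Step 1 — from the characteristic polynomial, algebraic multiplicity of λ = 4 is 2. From dim ker(A − (4)·I) = 2, there are exactly 2 Jordan blocks for λ = 4.
Step 2 — from the minimal polynomial, the factor (x − 4) tells us the largest block for λ = 4 has size 1.
Step 3 — with total size 2, 2 blocks, and largest block 1, the block sizes (in nonincreasing order) are [1, 1].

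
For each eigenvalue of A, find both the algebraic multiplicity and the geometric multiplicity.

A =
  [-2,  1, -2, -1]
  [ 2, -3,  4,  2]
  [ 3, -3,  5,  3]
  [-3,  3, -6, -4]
λ = -1: alg = 4, geom = 3

Step 1 — factor the characteristic polynomial to read off the algebraic multiplicities:
  χ_A(x) = (x + 1)^4

Step 2 — compute geometric multiplicities via the rank-nullity identity g(λ) = n − rank(A − λI):
  rank(A − (-1)·I) = 1, so dim ker(A − (-1)·I) = n − 1 = 3

Summary:
  λ = -1: algebraic multiplicity = 4, geometric multiplicity = 3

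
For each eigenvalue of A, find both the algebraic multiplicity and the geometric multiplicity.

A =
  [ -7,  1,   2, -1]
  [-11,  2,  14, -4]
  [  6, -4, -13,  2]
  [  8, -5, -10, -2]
λ = -5: alg = 4, geom = 2

Step 1 — factor the characteristic polynomial to read off the algebraic multiplicities:
  χ_A(x) = (x + 5)^4

Step 2 — compute geometric multiplicities via the rank-nullity identity g(λ) = n − rank(A − λI):
  rank(A − (-5)·I) = 2, so dim ker(A − (-5)·I) = n − 2 = 2

Summary:
  λ = -5: algebraic multiplicity = 4, geometric multiplicity = 2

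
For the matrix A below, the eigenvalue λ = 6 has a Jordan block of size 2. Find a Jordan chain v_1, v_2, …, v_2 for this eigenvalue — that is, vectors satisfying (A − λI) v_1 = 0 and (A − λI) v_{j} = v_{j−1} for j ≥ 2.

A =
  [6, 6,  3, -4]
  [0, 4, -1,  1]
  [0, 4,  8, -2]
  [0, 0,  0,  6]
A Jordan chain for λ = 6 of length 2:
v_1 = (6, -2, 4, 0)ᵀ
v_2 = (0, 1, 0, 0)ᵀ

Let N = A − (6)·I. We want v_2 with N^2 v_2 = 0 but N^1 v_2 ≠ 0; then v_{j-1} := N · v_j for j = 2, …, 2.

Pick v_2 = (0, 1, 0, 0)ᵀ.
Then v_1 = N · v_2 = (6, -2, 4, 0)ᵀ.

Sanity check: (A − (6)·I) v_1 = (0, 0, 0, 0)ᵀ = 0. ✓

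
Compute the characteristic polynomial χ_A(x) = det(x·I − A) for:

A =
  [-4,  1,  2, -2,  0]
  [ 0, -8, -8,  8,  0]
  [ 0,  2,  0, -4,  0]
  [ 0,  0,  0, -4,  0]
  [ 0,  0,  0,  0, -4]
x^5 + 20*x^4 + 160*x^3 + 640*x^2 + 1280*x + 1024

Expanding det(x·I − A) (e.g. by cofactor expansion or by noting that A is similar to its Jordan form J, which has the same characteristic polynomial as A) gives
  χ_A(x) = x^5 + 20*x^4 + 160*x^3 + 640*x^2 + 1280*x + 1024
which factors as (x + 4)^5. The eigenvalues (with algebraic multiplicities) are λ = -4 with multiplicity 5.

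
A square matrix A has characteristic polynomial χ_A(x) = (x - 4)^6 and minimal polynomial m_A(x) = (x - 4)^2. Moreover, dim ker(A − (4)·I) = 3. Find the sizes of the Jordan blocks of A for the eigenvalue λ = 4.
Block sizes for λ = 4: [2, 2, 2]

Step 1 — from the characteristic polynomial, algebraic multiplicity of λ = 4 is 6. From dim ker(A − (4)·I) = 3, there are exactly 3 Jordan blocks for λ = 4.
Step 2 — from the minimal polynomial, the factor (x − 4)^2 tells us the largest block for λ = 4 has size 2.
Step 3 — with total size 6, 3 blocks, and largest block 2, the block sizes (in nonincreasing order) are [2, 2, 2].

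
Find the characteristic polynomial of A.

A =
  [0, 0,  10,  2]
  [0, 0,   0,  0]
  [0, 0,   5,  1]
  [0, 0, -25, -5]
x^4

Expanding det(x·I − A) (e.g. by cofactor expansion or by noting that A is similar to its Jordan form J, which has the same characteristic polynomial as A) gives
  χ_A(x) = x^4
which factors as x^4. The eigenvalues (with algebraic multiplicities) are λ = 0 with multiplicity 4.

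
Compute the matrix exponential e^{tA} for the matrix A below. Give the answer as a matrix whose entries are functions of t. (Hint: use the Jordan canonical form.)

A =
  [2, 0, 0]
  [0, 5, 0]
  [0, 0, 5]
e^{tA} =
  [exp(2*t), 0, 0]
  [0, exp(5*t), 0]
  [0, 0, exp(5*t)]

Strategy: write A = P · J · P⁻¹ where J is a Jordan canonical form, so e^{tA} = P · e^{tJ} · P⁻¹, and e^{tJ} can be computed block-by-block.

A has Jordan form
J =
  [2, 0, 0]
  [0, 5, 0]
  [0, 0, 5]
(up to reordering of blocks).

Per-block formulas:
  For a 1×1 block at λ = 2: exp(t · [2]) = [e^(2t)].
  For a 1×1 block at λ = 5: exp(t · [5]) = [e^(5t)].

After assembling e^{tJ} and conjugating by P, we get:

e^{tA} =
  [exp(2*t), 0, 0]
  [0, exp(5*t), 0]
  [0, 0, exp(5*t)]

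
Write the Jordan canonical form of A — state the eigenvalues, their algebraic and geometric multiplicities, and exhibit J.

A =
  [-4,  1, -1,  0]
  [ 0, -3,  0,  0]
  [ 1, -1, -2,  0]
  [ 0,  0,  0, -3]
J_2(-3) ⊕ J_1(-3) ⊕ J_1(-3)

The characteristic polynomial is
  det(x·I − A) = x^4 + 12*x^3 + 54*x^2 + 108*x + 81 = (x + 3)^4

Eigenvalues and multiplicities (the geometric multiplicity of λ is n − rank(A − λI), which equals the number of Jordan blocks for λ):
  λ = -3: algebraic multiplicity = 4, geometric multiplicity = 3

Determining the block sizes for each eigenvalue:
  λ = -3: 3 blocks summing to 4 forces exactly one block of size 2 and the rest size 1 → block sizes [2, 1, 1]

Assembling the blocks gives a Jordan form
J =
  [-3,  1,  0,  0]
  [ 0, -3,  0,  0]
  [ 0,  0, -3,  0]
  [ 0,  0,  0, -3]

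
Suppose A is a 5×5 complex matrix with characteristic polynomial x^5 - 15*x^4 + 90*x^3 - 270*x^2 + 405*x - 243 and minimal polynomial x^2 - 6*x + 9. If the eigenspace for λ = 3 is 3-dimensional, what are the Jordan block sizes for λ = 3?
Block sizes for λ = 3: [2, 2, 1]

Step 1 — from the characteristic polynomial, algebraic multiplicity of λ = 3 is 5. From dim ker(A − (3)·I) = 3, there are exactly 3 Jordan blocks for λ = 3.
Step 2 — from the minimal polynomial, the factor (x − 3)^2 tells us the largest block for λ = 3 has size 2.
Step 3 — with total size 5, 3 blocks, and largest block 2, the block sizes (in nonincreasing order) are [2, 2, 1].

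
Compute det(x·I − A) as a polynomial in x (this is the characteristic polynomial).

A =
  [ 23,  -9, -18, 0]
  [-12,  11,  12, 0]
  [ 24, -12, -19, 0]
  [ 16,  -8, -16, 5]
x^4 - 20*x^3 + 150*x^2 - 500*x + 625

Expanding det(x·I − A) (e.g. by cofactor expansion or by noting that A is similar to its Jordan form J, which has the same characteristic polynomial as A) gives
  χ_A(x) = x^4 - 20*x^3 + 150*x^2 - 500*x + 625
which factors as (x - 5)^4. The eigenvalues (with algebraic multiplicities) are λ = 5 with multiplicity 4.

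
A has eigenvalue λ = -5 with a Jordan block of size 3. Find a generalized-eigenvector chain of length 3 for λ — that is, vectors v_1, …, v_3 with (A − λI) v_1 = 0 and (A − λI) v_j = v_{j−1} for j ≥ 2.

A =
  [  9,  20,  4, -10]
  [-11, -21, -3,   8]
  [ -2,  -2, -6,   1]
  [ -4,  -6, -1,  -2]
A Jordan chain for λ = -5 of length 3:
v_1 = (8, -4, -8, 0)ᵀ
v_2 = (14, -11, -2, -4)ᵀ
v_3 = (1, 0, 0, 0)ᵀ

Let N = A − (-5)·I. We want v_3 with N^3 v_3 = 0 but N^2 v_3 ≠ 0; then v_{j-1} := N · v_j for j = 3, …, 2.

Pick v_3 = (1, 0, 0, 0)ᵀ.
Then v_2 = N · v_3 = (14, -11, -2, -4)ᵀ.
Then v_1 = N · v_2 = (8, -4, -8, 0)ᵀ.

Sanity check: (A − (-5)·I) v_1 = (0, 0, 0, 0)ᵀ = 0. ✓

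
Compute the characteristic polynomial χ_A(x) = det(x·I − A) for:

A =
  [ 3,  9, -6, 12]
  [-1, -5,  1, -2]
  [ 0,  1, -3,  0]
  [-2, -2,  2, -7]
x^4 + 12*x^3 + 54*x^2 + 108*x + 81

Expanding det(x·I − A) (e.g. by cofactor expansion or by noting that A is similar to its Jordan form J, which has the same characteristic polynomial as A) gives
  χ_A(x) = x^4 + 12*x^3 + 54*x^2 + 108*x + 81
which factors as (x + 3)^4. The eigenvalues (with algebraic multiplicities) are λ = -3 with multiplicity 4.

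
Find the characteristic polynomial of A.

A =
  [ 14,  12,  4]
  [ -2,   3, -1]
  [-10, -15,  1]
x^3 - 18*x^2 + 108*x - 216

Expanding det(x·I − A) (e.g. by cofactor expansion or by noting that A is similar to its Jordan form J, which has the same characteristic polynomial as A) gives
  χ_A(x) = x^3 - 18*x^2 + 108*x - 216
which factors as (x - 6)^3. The eigenvalues (with algebraic multiplicities) are λ = 6 with multiplicity 3.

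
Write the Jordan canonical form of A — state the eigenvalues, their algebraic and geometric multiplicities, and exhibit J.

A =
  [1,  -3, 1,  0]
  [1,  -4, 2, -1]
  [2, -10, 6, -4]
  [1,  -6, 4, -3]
J_3(0) ⊕ J_1(0)

The characteristic polynomial is
  det(x·I − A) = x^4

Eigenvalues and multiplicities (the geometric multiplicity of λ is n − rank(A − λI), which equals the number of Jordan blocks for λ):
  λ = 0: algebraic multiplicity = 4, geometric multiplicity = 2

Determining the block sizes for each eigenvalue:
  λ = 0: with am = 4 and gm = 2, the partition is not yet determined (e.g. several partitions of 4 into 2 parts exist). Let N = A − (0)·I. Computing rank(N^1) = 2, rank(N^2) = 1, rank(N^3) = 0; the number of blocks of size ≥ j is rank(N^{j−1}) − rank(N^j), giving [2, 1, 1]. So we have 1 block(s) of size 3, 1 block(s) of size 1 → block sizes [3, 1]

Assembling the blocks gives a Jordan form
J =
  [0, 1, 0, 0]
  [0, 0, 1, 0]
  [0, 0, 0, 0]
  [0, 0, 0, 0]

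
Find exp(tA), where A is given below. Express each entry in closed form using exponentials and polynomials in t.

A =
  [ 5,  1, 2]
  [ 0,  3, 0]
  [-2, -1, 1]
e^{tA} =
  [2*t*exp(3*t) + exp(3*t), t*exp(3*t), 2*t*exp(3*t)]
  [0, exp(3*t), 0]
  [-2*t*exp(3*t), -t*exp(3*t), -2*t*exp(3*t) + exp(3*t)]

Strategy: write A = P · J · P⁻¹ where J is a Jordan canonical form, so e^{tA} = P · e^{tJ} · P⁻¹, and e^{tJ} can be computed block-by-block.

A has Jordan form
J =
  [3, 1, 0]
  [0, 3, 0]
  [0, 0, 3]
(up to reordering of blocks).

Per-block formulas:
  For a 1×1 block at λ = 3: exp(t · [3]) = [e^(3t)].
  For a 2×2 Jordan block J_2(3): exp(t · J_2(3)) = e^(3t)·(I + t·N), where N is the 2×2 nilpotent shift.

After assembling e^{tJ} and conjugating by P, we get:

e^{tA} =
  [2*t*exp(3*t) + exp(3*t), t*exp(3*t), 2*t*exp(3*t)]
  [0, exp(3*t), 0]
  [-2*t*exp(3*t), -t*exp(3*t), -2*t*exp(3*t) + exp(3*t)]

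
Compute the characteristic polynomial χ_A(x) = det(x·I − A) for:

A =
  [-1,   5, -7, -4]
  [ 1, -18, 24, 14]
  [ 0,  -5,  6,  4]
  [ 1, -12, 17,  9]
x^4 + 4*x^3 + 6*x^2 + 4*x + 1

Expanding det(x·I − A) (e.g. by cofactor expansion or by noting that A is similar to its Jordan form J, which has the same characteristic polynomial as A) gives
  χ_A(x) = x^4 + 4*x^3 + 6*x^2 + 4*x + 1
which factors as (x + 1)^4. The eigenvalues (with algebraic multiplicities) are λ = -1 with multiplicity 4.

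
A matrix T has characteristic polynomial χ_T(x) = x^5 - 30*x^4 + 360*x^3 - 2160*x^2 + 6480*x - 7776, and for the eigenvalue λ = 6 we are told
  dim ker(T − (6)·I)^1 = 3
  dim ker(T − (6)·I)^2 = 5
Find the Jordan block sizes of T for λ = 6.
Block sizes for λ = 6: [2, 2, 1]

From the dimensions of kernels of powers, the number of Jordan blocks of size at least j is d_j − d_{j−1} where d_j = dim ker(N^j) (with d_0 = 0). Computing the differences gives [3, 2].
The number of blocks of size exactly k is (#blocks of size ≥ k) − (#blocks of size ≥ k + 1), so the partition is: 1 block(s) of size 1, 2 block(s) of size 2.
In nonincreasing order the block sizes are [2, 2, 1].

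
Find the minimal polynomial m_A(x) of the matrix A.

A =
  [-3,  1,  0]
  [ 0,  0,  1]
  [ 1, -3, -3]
x^3 + 6*x^2 + 12*x + 8

The characteristic polynomial is χ_A(x) = (x + 2)^3, so the eigenvalues are known. The minimal polynomial is
  m_A(x) = Π_λ (x − λ)^{k_λ}
where k_λ is the size of the *largest* Jordan block for λ (equivalently, the smallest k with (A − λI)^k v = 0 for every generalised eigenvector v of λ).

  λ = -2: largest Jordan block has size 3, contributing (x + 2)^3

So m_A(x) = (x + 2)^3 = x^3 + 6*x^2 + 12*x + 8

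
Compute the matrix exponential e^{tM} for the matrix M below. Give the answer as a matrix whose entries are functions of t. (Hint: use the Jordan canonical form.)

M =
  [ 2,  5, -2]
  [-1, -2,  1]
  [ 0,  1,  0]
e^{tM} =
  [-t^2/2 + 2*t + 1, -t^2 + 5*t, t^2/2 - 2*t]
  [-t, 1 - 2*t, t]
  [-t^2/2, -t^2 + t, t^2/2 + 1]

Strategy: write M = P · J · P⁻¹ where J is a Jordan canonical form, so e^{tM} = P · e^{tJ} · P⁻¹, and e^{tJ} can be computed block-by-block.

M has Jordan form
J =
  [0, 1, 0]
  [0, 0, 1]
  [0, 0, 0]
(up to reordering of blocks).

Per-block formulas:
  For a 3×3 Jordan block J_3(0): exp(t · J_3(0)) = e^(0t)·(I + t·N + (t^2/2)·N^2), where N is the 3×3 nilpotent shift.

After assembling e^{tJ} and conjugating by P, we get:

e^{tM} =
  [-t^2/2 + 2*t + 1, -t^2 + 5*t, t^2/2 - 2*t]
  [-t, 1 - 2*t, t]
  [-t^2/2, -t^2 + t, t^2/2 + 1]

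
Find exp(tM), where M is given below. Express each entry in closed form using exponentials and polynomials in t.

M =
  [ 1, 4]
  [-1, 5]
e^{tM} =
  [-2*t*exp(3*t) + exp(3*t), 4*t*exp(3*t)]
  [-t*exp(3*t), 2*t*exp(3*t) + exp(3*t)]

Strategy: write M = P · J · P⁻¹ where J is a Jordan canonical form, so e^{tM} = P · e^{tJ} · P⁻¹, and e^{tJ} can be computed block-by-block.

M has Jordan form
J =
  [3, 1]
  [0, 3]
(up to reordering of blocks).

Per-block formulas:
  For a 2×2 Jordan block J_2(3): exp(t · J_2(3)) = e^(3t)·(I + t·N), where N is the 2×2 nilpotent shift.

After assembling e^{tJ} and conjugating by P, we get:

e^{tM} =
  [-2*t*exp(3*t) + exp(3*t), 4*t*exp(3*t)]
  [-t*exp(3*t), 2*t*exp(3*t) + exp(3*t)]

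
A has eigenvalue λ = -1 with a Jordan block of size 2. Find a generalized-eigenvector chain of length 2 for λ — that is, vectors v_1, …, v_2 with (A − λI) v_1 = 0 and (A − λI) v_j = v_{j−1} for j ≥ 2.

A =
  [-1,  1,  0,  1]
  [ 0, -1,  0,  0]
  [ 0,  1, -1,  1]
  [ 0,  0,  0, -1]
A Jordan chain for λ = -1 of length 2:
v_1 = (1, 0, 1, 0)ᵀ
v_2 = (0, 1, 0, 0)ᵀ

Let N = A − (-1)·I. We want v_2 with N^2 v_2 = 0 but N^1 v_2 ≠ 0; then v_{j-1} := N · v_j for j = 2, …, 2.

Pick v_2 = (0, 1, 0, 0)ᵀ.
Then v_1 = N · v_2 = (1, 0, 1, 0)ᵀ.

Sanity check: (A − (-1)·I) v_1 = (0, 0, 0, 0)ᵀ = 0. ✓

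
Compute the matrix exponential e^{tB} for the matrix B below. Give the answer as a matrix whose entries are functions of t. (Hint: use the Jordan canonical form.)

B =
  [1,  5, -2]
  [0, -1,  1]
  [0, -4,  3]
e^{tB} =
  [exp(t), -t^2*exp(t) + 5*t*exp(t), t^2*exp(t)/2 - 2*t*exp(t)]
  [0, -2*t*exp(t) + exp(t), t*exp(t)]
  [0, -4*t*exp(t), 2*t*exp(t) + exp(t)]

Strategy: write B = P · J · P⁻¹ where J is a Jordan canonical form, so e^{tB} = P · e^{tJ} · P⁻¹, and e^{tJ} can be computed block-by-block.

B has Jordan form
J =
  [1, 1, 0]
  [0, 1, 1]
  [0, 0, 1]
(up to reordering of blocks).

Per-block formulas:
  For a 3×3 Jordan block J_3(1): exp(t · J_3(1)) = e^(1t)·(I + t·N + (t^2/2)·N^2), where N is the 3×3 nilpotent shift.

After assembling e^{tJ} and conjugating by P, we get:

e^{tB} =
  [exp(t), -t^2*exp(t) + 5*t*exp(t), t^2*exp(t)/2 - 2*t*exp(t)]
  [0, -2*t*exp(t) + exp(t), t*exp(t)]
  [0, -4*t*exp(t), 2*t*exp(t) + exp(t)]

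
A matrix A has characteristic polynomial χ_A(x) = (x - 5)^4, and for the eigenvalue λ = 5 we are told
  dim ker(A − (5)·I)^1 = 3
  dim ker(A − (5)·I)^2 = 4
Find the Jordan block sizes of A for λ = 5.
Block sizes for λ = 5: [2, 1, 1]

From the dimensions of kernels of powers, the number of Jordan blocks of size at least j is d_j − d_{j−1} where d_j = dim ker(N^j) (with d_0 = 0). Computing the differences gives [3, 1].
The number of blocks of size exactly k is (#blocks of size ≥ k) − (#blocks of size ≥ k + 1), so the partition is: 2 block(s) of size 1, 1 block(s) of size 2.
In nonincreasing order the block sizes are [2, 1, 1].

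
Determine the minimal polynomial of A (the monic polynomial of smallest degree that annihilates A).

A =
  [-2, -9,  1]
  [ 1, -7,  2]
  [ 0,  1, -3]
x^3 + 12*x^2 + 48*x + 64

The characteristic polynomial is χ_A(x) = (x + 4)^3, so the eigenvalues are known. The minimal polynomial is
  m_A(x) = Π_λ (x − λ)^{k_λ}
where k_λ is the size of the *largest* Jordan block for λ (equivalently, the smallest k with (A − λI)^k v = 0 for every generalised eigenvector v of λ).

  λ = -4: largest Jordan block has size 3, contributing (x + 4)^3

So m_A(x) = (x + 4)^3 = x^3 + 12*x^2 + 48*x + 64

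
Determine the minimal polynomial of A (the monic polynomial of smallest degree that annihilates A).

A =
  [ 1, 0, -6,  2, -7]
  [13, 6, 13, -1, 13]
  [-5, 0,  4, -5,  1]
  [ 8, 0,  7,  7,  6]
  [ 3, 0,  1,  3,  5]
x^4 - 17*x^3 + 90*x^2 - 108*x - 216

The characteristic polynomial is χ_A(x) = (x - 6)^4*(x + 1), so the eigenvalues are known. The minimal polynomial is
  m_A(x) = Π_λ (x − λ)^{k_λ}
where k_λ is the size of the *largest* Jordan block for λ (equivalently, the smallest k with (A − λI)^k v = 0 for every generalised eigenvector v of λ).

  λ = -1: largest Jordan block has size 1, contributing (x + 1)
  λ = 6: largest Jordan block has size 3, contributing (x − 6)^3

So m_A(x) = (x - 6)^3*(x + 1) = x^4 - 17*x^3 + 90*x^2 - 108*x - 216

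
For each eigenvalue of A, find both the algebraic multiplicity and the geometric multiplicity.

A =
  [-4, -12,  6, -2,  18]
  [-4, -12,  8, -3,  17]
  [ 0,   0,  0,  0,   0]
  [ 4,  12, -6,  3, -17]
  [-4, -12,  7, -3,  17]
λ = 0: alg = 4, geom = 2; λ = 4: alg = 1, geom = 1

Step 1 — factor the characteristic polynomial to read off the algebraic multiplicities:
  χ_A(x) = x^4*(x - 4)

Step 2 — compute geometric multiplicities via the rank-nullity identity g(λ) = n − rank(A − λI):
  rank(A − (0)·I) = 3, so dim ker(A − (0)·I) = n − 3 = 2
  rank(A − (4)·I) = 4, so dim ker(A − (4)·I) = n − 4 = 1

Summary:
  λ = 0: algebraic multiplicity = 4, geometric multiplicity = 2
  λ = 4: algebraic multiplicity = 1, geometric multiplicity = 1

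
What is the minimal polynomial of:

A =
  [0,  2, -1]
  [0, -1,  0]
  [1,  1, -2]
x^3 + 3*x^2 + 3*x + 1

The characteristic polynomial is χ_A(x) = (x + 1)^3, so the eigenvalues are known. The minimal polynomial is
  m_A(x) = Π_λ (x − λ)^{k_λ}
where k_λ is the size of the *largest* Jordan block for λ (equivalently, the smallest k with (A − λI)^k v = 0 for every generalised eigenvector v of λ).

  λ = -1: largest Jordan block has size 3, contributing (x + 1)^3

So m_A(x) = (x + 1)^3 = x^3 + 3*x^2 + 3*x + 1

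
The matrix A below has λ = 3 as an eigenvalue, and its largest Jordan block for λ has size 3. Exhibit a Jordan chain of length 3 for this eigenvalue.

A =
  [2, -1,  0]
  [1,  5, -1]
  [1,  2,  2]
A Jordan chain for λ = 3 of length 3:
v_1 = (-1, 1, 1)ᵀ
v_2 = (-1, 2, 2)ᵀ
v_3 = (0, 1, 0)ᵀ

Let N = A − (3)·I. We want v_3 with N^3 v_3 = 0 but N^2 v_3 ≠ 0; then v_{j-1} := N · v_j for j = 3, …, 2.

Pick v_3 = (0, 1, 0)ᵀ.
Then v_2 = N · v_3 = (-1, 2, 2)ᵀ.
Then v_1 = N · v_2 = (-1, 1, 1)ᵀ.

Sanity check: (A − (3)·I) v_1 = (0, 0, 0)ᵀ = 0. ✓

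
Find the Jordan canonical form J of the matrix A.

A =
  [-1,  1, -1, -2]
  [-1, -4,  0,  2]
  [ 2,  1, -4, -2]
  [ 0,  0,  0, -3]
J_3(-3) ⊕ J_1(-3)

The characteristic polynomial is
  det(x·I − A) = x^4 + 12*x^3 + 54*x^2 + 108*x + 81 = (x + 3)^4

Eigenvalues and multiplicities (the geometric multiplicity of λ is n − rank(A − λI), which equals the number of Jordan blocks for λ):
  λ = -3: algebraic multiplicity = 4, geometric multiplicity = 2

Determining the block sizes for each eigenvalue:
  λ = -3: with am = 4 and gm = 2, the partition is not yet determined (e.g. several partitions of 4 into 2 parts exist). Let N = A − (-3)·I. Computing rank(N^1) = 2, rank(N^2) = 1, rank(N^3) = 0; the number of blocks of size ≥ j is rank(N^{j−1}) − rank(N^j), giving [2, 1, 1]. So we have 1 block(s) of size 3, 1 block(s) of size 1 → block sizes [3, 1]

Assembling the blocks gives a Jordan form
J =
  [-3,  1,  0,  0]
  [ 0, -3,  1,  0]
  [ 0,  0, -3,  0]
  [ 0,  0,  0, -3]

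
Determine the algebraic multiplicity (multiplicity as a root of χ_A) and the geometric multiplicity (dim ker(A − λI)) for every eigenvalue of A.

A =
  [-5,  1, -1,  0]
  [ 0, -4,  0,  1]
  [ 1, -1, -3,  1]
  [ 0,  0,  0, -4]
λ = -4: alg = 4, geom = 2

Step 1 — factor the characteristic polynomial to read off the algebraic multiplicities:
  χ_A(x) = (x + 4)^4

Step 2 — compute geometric multiplicities via the rank-nullity identity g(λ) = n − rank(A − λI):
  rank(A − (-4)·I) = 2, so dim ker(A − (-4)·I) = n − 2 = 2

Summary:
  λ = -4: algebraic multiplicity = 4, geometric multiplicity = 2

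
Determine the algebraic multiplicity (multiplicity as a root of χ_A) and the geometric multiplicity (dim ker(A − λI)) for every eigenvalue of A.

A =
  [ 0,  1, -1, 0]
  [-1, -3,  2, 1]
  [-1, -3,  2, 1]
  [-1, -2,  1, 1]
λ = 0: alg = 4, geom = 2

Step 1 — factor the characteristic polynomial to read off the algebraic multiplicities:
  χ_A(x) = x^4

Step 2 — compute geometric multiplicities via the rank-nullity identity g(λ) = n − rank(A − λI):
  rank(A − (0)·I) = 2, so dim ker(A − (0)·I) = n − 2 = 2

Summary:
  λ = 0: algebraic multiplicity = 4, geometric multiplicity = 2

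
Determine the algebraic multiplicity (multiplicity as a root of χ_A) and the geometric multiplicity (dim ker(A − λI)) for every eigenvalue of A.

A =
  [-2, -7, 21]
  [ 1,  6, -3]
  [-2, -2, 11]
λ = 5: alg = 3, geom = 2

Step 1 — factor the characteristic polynomial to read off the algebraic multiplicities:
  χ_A(x) = (x - 5)^3

Step 2 — compute geometric multiplicities via the rank-nullity identity g(λ) = n − rank(A − λI):
  rank(A − (5)·I) = 1, so dim ker(A − (5)·I) = n − 1 = 2

Summary:
  λ = 5: algebraic multiplicity = 3, geometric multiplicity = 2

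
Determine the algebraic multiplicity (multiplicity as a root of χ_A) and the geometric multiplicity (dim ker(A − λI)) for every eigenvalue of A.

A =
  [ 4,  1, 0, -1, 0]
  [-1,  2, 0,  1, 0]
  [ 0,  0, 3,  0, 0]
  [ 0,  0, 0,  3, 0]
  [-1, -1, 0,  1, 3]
λ = 3: alg = 5, geom = 4

Step 1 — factor the characteristic polynomial to read off the algebraic multiplicities:
  χ_A(x) = (x - 3)^5

Step 2 — compute geometric multiplicities via the rank-nullity identity g(λ) = n − rank(A − λI):
  rank(A − (3)·I) = 1, so dim ker(A − (3)·I) = n − 1 = 4

Summary:
  λ = 3: algebraic multiplicity = 5, geometric multiplicity = 4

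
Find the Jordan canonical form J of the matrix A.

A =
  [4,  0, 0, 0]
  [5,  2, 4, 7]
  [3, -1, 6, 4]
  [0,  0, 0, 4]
J_3(4) ⊕ J_1(4)

The characteristic polynomial is
  det(x·I − A) = x^4 - 16*x^3 + 96*x^2 - 256*x + 256 = (x - 4)^4

Eigenvalues and multiplicities (the geometric multiplicity of λ is n − rank(A − λI), which equals the number of Jordan blocks for λ):
  λ = 4: algebraic multiplicity = 4, geometric multiplicity = 2

Determining the block sizes for each eigenvalue:
  λ = 4: with am = 4 and gm = 2, the partition is not yet determined (e.g. several partitions of 4 into 2 parts exist). Let N = A − (4)·I. Computing rank(N^1) = 2, rank(N^2) = 1, rank(N^3) = 0; the number of blocks of size ≥ j is rank(N^{j−1}) − rank(N^j), giving [2, 1, 1]. So we have 1 block(s) of size 3, 1 block(s) of size 1 → block sizes [3, 1]

Assembling the blocks gives a Jordan form
J =
  [4, 1, 0, 0]
  [0, 4, 1, 0]
  [0, 0, 4, 0]
  [0, 0, 0, 4]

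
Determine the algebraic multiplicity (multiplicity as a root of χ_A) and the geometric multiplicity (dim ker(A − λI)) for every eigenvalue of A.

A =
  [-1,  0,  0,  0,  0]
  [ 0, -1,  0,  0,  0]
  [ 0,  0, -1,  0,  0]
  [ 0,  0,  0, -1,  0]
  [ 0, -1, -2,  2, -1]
λ = -1: alg = 5, geom = 4

Step 1 — factor the characteristic polynomial to read off the algebraic multiplicities:
  χ_A(x) = (x + 1)^5

Step 2 — compute geometric multiplicities via the rank-nullity identity g(λ) = n − rank(A − λI):
  rank(A − (-1)·I) = 1, so dim ker(A − (-1)·I) = n − 1 = 4

Summary:
  λ = -1: algebraic multiplicity = 5, geometric multiplicity = 4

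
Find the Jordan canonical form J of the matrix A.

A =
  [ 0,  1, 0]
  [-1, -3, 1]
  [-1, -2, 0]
J_3(-1)

The characteristic polynomial is
  det(x·I − A) = x^3 + 3*x^2 + 3*x + 1 = (x + 1)^3

Eigenvalues and multiplicities (the geometric multiplicity of λ is n − rank(A − λI), which equals the number of Jordan blocks for λ):
  λ = -1: algebraic multiplicity = 3, geometric multiplicity = 1

Determining the block sizes for each eigenvalue:
  λ = -1: one block (gm = 1), so the single block has size am = 3 → block sizes [3]

Assembling the blocks gives a Jordan form
J =
  [-1,  1,  0]
  [ 0, -1,  1]
  [ 0,  0, -1]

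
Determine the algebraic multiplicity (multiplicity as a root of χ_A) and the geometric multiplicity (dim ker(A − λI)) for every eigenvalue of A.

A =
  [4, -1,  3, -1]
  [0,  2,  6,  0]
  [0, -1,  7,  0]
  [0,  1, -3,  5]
λ = 4: alg = 2, geom = 2; λ = 5: alg = 2, geom = 1

Step 1 — factor the characteristic polynomial to read off the algebraic multiplicities:
  χ_A(x) = (x - 5)^2*(x - 4)^2

Step 2 — compute geometric multiplicities via the rank-nullity identity g(λ) = n − rank(A − λI):
  rank(A − (4)·I) = 2, so dim ker(A − (4)·I) = n − 2 = 2
  rank(A − (5)·I) = 3, so dim ker(A − (5)·I) = n − 3 = 1

Summary:
  λ = 4: algebraic multiplicity = 2, geometric multiplicity = 2
  λ = 5: algebraic multiplicity = 2, geometric multiplicity = 1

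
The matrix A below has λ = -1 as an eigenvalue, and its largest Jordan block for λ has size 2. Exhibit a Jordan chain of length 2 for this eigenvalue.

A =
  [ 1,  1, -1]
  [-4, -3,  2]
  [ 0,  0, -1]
A Jordan chain for λ = -1 of length 2:
v_1 = (2, -4, 0)ᵀ
v_2 = (1, 0, 0)ᵀ

Let N = A − (-1)·I. We want v_2 with N^2 v_2 = 0 but N^1 v_2 ≠ 0; then v_{j-1} := N · v_j for j = 2, …, 2.

Pick v_2 = (1, 0, 0)ᵀ.
Then v_1 = N · v_2 = (2, -4, 0)ᵀ.

Sanity check: (A − (-1)·I) v_1 = (0, 0, 0)ᵀ = 0. ✓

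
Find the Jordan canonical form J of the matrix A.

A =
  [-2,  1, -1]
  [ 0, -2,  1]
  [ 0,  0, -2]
J_3(-2)

The characteristic polynomial is
  det(x·I − A) = x^3 + 6*x^2 + 12*x + 8 = (x + 2)^3

Eigenvalues and multiplicities (the geometric multiplicity of λ is n − rank(A − λI), which equals the number of Jordan blocks for λ):
  λ = -2: algebraic multiplicity = 3, geometric multiplicity = 1

Determining the block sizes for each eigenvalue:
  λ = -2: one block (gm = 1), so the single block has size am = 3 → block sizes [3]

Assembling the blocks gives a Jordan form
J =
  [-2,  1,  0]
  [ 0, -2,  1]
  [ 0,  0, -2]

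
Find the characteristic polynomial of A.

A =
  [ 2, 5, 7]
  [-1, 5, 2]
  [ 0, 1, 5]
x^3 - 12*x^2 + 48*x - 64

Expanding det(x·I − A) (e.g. by cofactor expansion or by noting that A is similar to its Jordan form J, which has the same characteristic polynomial as A) gives
  χ_A(x) = x^3 - 12*x^2 + 48*x - 64
which factors as (x - 4)^3. The eigenvalues (with algebraic multiplicities) are λ = 4 with multiplicity 3.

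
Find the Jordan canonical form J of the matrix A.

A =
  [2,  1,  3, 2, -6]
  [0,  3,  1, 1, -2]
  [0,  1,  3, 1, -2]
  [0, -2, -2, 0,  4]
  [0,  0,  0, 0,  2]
J_2(2) ⊕ J_2(2) ⊕ J_1(2)

The characteristic polynomial is
  det(x·I − A) = x^5 - 10*x^4 + 40*x^3 - 80*x^2 + 80*x - 32 = (x - 2)^5

Eigenvalues and multiplicities (the geometric multiplicity of λ is n − rank(A − λI), which equals the number of Jordan blocks for λ):
  λ = 2: algebraic multiplicity = 5, geometric multiplicity = 3

Determining the block sizes for each eigenvalue:
  λ = 2: with am = 5 and gm = 3, the partition is not yet determined (e.g. several partitions of 5 into 3 parts exist). Let N = A − (2)·I. Computing rank(N^1) = 2, rank(N^2) = 0; the number of blocks of size ≥ j is rank(N^{j−1}) − rank(N^j), giving [3, 2]. So we have 2 block(s) of size 2, 1 block(s) of size 1 → block sizes [2, 2, 1]

Assembling the blocks gives a Jordan form
J =
  [2, 1, 0, 0, 0]
  [0, 2, 0, 0, 0]
  [0, 0, 2, 1, 0]
  [0, 0, 0, 2, 0]
  [0, 0, 0, 0, 2]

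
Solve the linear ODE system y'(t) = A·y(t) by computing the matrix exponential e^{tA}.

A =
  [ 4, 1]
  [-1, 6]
e^{tA} =
  [-t*exp(5*t) + exp(5*t), t*exp(5*t)]
  [-t*exp(5*t), t*exp(5*t) + exp(5*t)]

Strategy: write A = P · J · P⁻¹ where J is a Jordan canonical form, so e^{tA} = P · e^{tJ} · P⁻¹, and e^{tJ} can be computed block-by-block.

A has Jordan form
J =
  [5, 1]
  [0, 5]
(up to reordering of blocks).

Per-block formulas:
  For a 2×2 Jordan block J_2(5): exp(t · J_2(5)) = e^(5t)·(I + t·N), where N is the 2×2 nilpotent shift.

After assembling e^{tJ} and conjugating by P, we get:

e^{tA} =
  [-t*exp(5*t) + exp(5*t), t*exp(5*t)]
  [-t*exp(5*t), t*exp(5*t) + exp(5*t)]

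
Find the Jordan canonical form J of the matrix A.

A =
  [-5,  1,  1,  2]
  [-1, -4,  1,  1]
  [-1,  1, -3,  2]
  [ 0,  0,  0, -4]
J_3(-4) ⊕ J_1(-4)

The characteristic polynomial is
  det(x·I − A) = x^4 + 16*x^3 + 96*x^2 + 256*x + 256 = (x + 4)^4

Eigenvalues and multiplicities (the geometric multiplicity of λ is n − rank(A − λI), which equals the number of Jordan blocks for λ):
  λ = -4: algebraic multiplicity = 4, geometric multiplicity = 2

Determining the block sizes for each eigenvalue:
  λ = -4: with am = 4 and gm = 2, the partition is not yet determined (e.g. several partitions of 4 into 2 parts exist). Let N = A − (-4)·I. Computing rank(N^1) = 2, rank(N^2) = 1, rank(N^3) = 0; the number of blocks of size ≥ j is rank(N^{j−1}) − rank(N^j), giving [2, 1, 1]. So we have 1 block(s) of size 3, 1 block(s) of size 1 → block sizes [3, 1]

Assembling the blocks gives a Jordan form
J =
  [-4,  1,  0,  0]
  [ 0, -4,  1,  0]
  [ 0,  0, -4,  0]
  [ 0,  0,  0, -4]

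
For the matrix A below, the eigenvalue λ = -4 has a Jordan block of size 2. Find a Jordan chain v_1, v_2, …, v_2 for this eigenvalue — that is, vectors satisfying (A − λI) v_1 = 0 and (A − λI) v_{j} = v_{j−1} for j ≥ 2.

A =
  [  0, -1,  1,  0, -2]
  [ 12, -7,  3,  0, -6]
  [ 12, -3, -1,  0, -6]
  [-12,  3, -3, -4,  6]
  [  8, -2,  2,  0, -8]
A Jordan chain for λ = -4 of length 2:
v_1 = (4, 12, 12, -12, 8)ᵀ
v_2 = (1, 0, 0, 0, 0)ᵀ

Let N = A − (-4)·I. We want v_2 with N^2 v_2 = 0 but N^1 v_2 ≠ 0; then v_{j-1} := N · v_j for j = 2, …, 2.

Pick v_2 = (1, 0, 0, 0, 0)ᵀ.
Then v_1 = N · v_2 = (4, 12, 12, -12, 8)ᵀ.

Sanity check: (A − (-4)·I) v_1 = (0, 0, 0, 0, 0)ᵀ = 0. ✓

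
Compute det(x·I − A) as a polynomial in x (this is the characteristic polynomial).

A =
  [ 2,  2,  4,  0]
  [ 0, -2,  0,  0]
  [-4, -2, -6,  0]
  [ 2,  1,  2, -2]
x^4 + 8*x^3 + 24*x^2 + 32*x + 16

Expanding det(x·I − A) (e.g. by cofactor expansion or by noting that A is similar to its Jordan form J, which has the same characteristic polynomial as A) gives
  χ_A(x) = x^4 + 8*x^3 + 24*x^2 + 32*x + 16
which factors as (x + 2)^4. The eigenvalues (with algebraic multiplicities) are λ = -2 with multiplicity 4.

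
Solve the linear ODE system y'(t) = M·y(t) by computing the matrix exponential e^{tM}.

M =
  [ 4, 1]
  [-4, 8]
e^{tM} =
  [-2*t*exp(6*t) + exp(6*t), t*exp(6*t)]
  [-4*t*exp(6*t), 2*t*exp(6*t) + exp(6*t)]

Strategy: write M = P · J · P⁻¹ where J is a Jordan canonical form, so e^{tM} = P · e^{tJ} · P⁻¹, and e^{tJ} can be computed block-by-block.

M has Jordan form
J =
  [6, 1]
  [0, 6]
(up to reordering of blocks).

Per-block formulas:
  For a 2×2 Jordan block J_2(6): exp(t · J_2(6)) = e^(6t)·(I + t·N), where N is the 2×2 nilpotent shift.

After assembling e^{tJ} and conjugating by P, we get:

e^{tM} =
  [-2*t*exp(6*t) + exp(6*t), t*exp(6*t)]
  [-4*t*exp(6*t), 2*t*exp(6*t) + exp(6*t)]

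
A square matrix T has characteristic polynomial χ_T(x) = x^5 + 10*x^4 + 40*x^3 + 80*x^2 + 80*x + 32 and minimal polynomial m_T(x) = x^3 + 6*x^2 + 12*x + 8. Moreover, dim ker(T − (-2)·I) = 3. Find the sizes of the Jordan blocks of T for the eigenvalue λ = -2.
Block sizes for λ = -2: [3, 1, 1]

Step 1 — from the characteristic polynomial, algebraic multiplicity of λ = -2 is 5. From dim ker(T − (-2)·I) = 3, there are exactly 3 Jordan blocks for λ = -2.
Step 2 — from the minimal polynomial, the factor (x + 2)^3 tells us the largest block for λ = -2 has size 3.
Step 3 — with total size 5, 3 blocks, and largest block 3, the block sizes (in nonincreasing order) are [3, 1, 1].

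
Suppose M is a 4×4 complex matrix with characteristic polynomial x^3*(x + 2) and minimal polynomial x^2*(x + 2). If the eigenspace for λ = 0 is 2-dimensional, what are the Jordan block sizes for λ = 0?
Block sizes for λ = 0: [2, 1]

Step 1 — from the characteristic polynomial, algebraic multiplicity of λ = 0 is 3. From dim ker(M − (0)·I) = 2, there are exactly 2 Jordan blocks for λ = 0.
Step 2 — from the minimal polynomial, the factor (x − 0)^2 tells us the largest block for λ = 0 has size 2.
Step 3 — with total size 3, 2 blocks, and largest block 2, the block sizes (in nonincreasing order) are [2, 1].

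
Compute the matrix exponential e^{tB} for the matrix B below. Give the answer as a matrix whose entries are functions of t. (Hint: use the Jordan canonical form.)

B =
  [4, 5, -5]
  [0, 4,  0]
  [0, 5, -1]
e^{tB} =
  [exp(4*t), exp(4*t) - exp(-t), -exp(4*t) + exp(-t)]
  [0, exp(4*t), 0]
  [0, exp(4*t) - exp(-t), exp(-t)]

Strategy: write B = P · J · P⁻¹ where J is a Jordan canonical form, so e^{tB} = P · e^{tJ} · P⁻¹, and e^{tJ} can be computed block-by-block.

B has Jordan form
J =
  [-1, 0, 0]
  [ 0, 4, 0]
  [ 0, 0, 4]
(up to reordering of blocks).

Per-block formulas:
  For a 1×1 block at λ = 4: exp(t · [4]) = [e^(4t)].
  For a 1×1 block at λ = -1: exp(t · [-1]) = [e^(-1t)].

After assembling e^{tJ} and conjugating by P, we get:

e^{tB} =
  [exp(4*t), exp(4*t) - exp(-t), -exp(4*t) + exp(-t)]
  [0, exp(4*t), 0]
  [0, exp(4*t) - exp(-t), exp(-t)]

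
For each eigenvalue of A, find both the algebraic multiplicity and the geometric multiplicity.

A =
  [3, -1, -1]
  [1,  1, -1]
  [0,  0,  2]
λ = 2: alg = 3, geom = 2

Step 1 — factor the characteristic polynomial to read off the algebraic multiplicities:
  χ_A(x) = (x - 2)^3

Step 2 — compute geometric multiplicities via the rank-nullity identity g(λ) = n − rank(A − λI):
  rank(A − (2)·I) = 1, so dim ker(A − (2)·I) = n − 1 = 2

Summary:
  λ = 2: algebraic multiplicity = 3, geometric multiplicity = 2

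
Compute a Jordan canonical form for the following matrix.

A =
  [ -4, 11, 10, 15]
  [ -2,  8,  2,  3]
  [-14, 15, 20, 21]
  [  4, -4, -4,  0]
J_3(6) ⊕ J_1(6)

The characteristic polynomial is
  det(x·I − A) = x^4 - 24*x^3 + 216*x^2 - 864*x + 1296 = (x - 6)^4

Eigenvalues and multiplicities (the geometric multiplicity of λ is n − rank(A − λI), which equals the number of Jordan blocks for λ):
  λ = 6: algebraic multiplicity = 4, geometric multiplicity = 2

Determining the block sizes for each eigenvalue:
  λ = 6: with am = 4 and gm = 2, the partition is not yet determined (e.g. several partitions of 4 into 2 parts exist). Let N = A − (6)·I. Computing rank(N^1) = 2, rank(N^2) = 1, rank(N^3) = 0; the number of blocks of size ≥ j is rank(N^{j−1}) − rank(N^j), giving [2, 1, 1]. So we have 1 block(s) of size 3, 1 block(s) of size 1 → block sizes [3, 1]

Assembling the blocks gives a Jordan form
J =
  [6, 1, 0, 0]
  [0, 6, 1, 0]
  [0, 0, 6, 0]
  [0, 0, 0, 6]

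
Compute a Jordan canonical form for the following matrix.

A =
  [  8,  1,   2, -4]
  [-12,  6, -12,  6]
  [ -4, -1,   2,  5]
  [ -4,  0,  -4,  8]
J_2(6) ⊕ J_2(6)

The characteristic polynomial is
  det(x·I − A) = x^4 - 24*x^3 + 216*x^2 - 864*x + 1296 = (x - 6)^4

Eigenvalues and multiplicities (the geometric multiplicity of λ is n − rank(A − λI), which equals the number of Jordan blocks for λ):
  λ = 6: algebraic multiplicity = 4, geometric multiplicity = 2

Determining the block sizes for each eigenvalue:
  λ = 6: with am = 4 and gm = 2, the partition is not yet determined (e.g. several partitions of 4 into 2 parts exist). Let N = A − (6)·I. Computing rank(N^1) = 2, rank(N^2) = 0; the number of blocks of size ≥ j is rank(N^{j−1}) − rank(N^j), giving [2, 2]. So we have 2 block(s) of size 2 → block sizes [2, 2]

Assembling the blocks gives a Jordan form
J =
  [6, 1, 0, 0]
  [0, 6, 0, 0]
  [0, 0, 6, 1]
  [0, 0, 0, 6]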